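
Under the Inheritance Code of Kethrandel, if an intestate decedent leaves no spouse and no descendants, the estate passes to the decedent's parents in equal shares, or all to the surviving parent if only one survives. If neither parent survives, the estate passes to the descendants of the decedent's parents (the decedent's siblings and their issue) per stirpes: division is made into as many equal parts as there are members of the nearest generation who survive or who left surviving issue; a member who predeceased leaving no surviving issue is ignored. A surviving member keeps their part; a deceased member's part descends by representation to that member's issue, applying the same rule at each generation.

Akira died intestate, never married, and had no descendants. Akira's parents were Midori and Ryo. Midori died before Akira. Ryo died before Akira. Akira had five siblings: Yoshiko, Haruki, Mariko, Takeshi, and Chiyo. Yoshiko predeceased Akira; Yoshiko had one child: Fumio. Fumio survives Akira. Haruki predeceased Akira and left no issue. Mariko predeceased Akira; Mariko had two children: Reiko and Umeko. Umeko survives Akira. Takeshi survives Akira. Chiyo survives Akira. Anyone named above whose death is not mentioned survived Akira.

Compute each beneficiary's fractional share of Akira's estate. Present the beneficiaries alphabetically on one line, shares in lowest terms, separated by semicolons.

Chiyo 1/4; Fumio 1/4; Reiko 1/8; Takeshi 1/4; Umeko 1/8

Neither parent survives and there are no descendants, so the estate passes to Akira's siblings and their issue per stirpes.
Haruki left no surviving issue, so that branch lapses and is disregarded.
The estate is divided into 4 equal shares of 1/4 among Yoshiko, Mariko, Takeshi, Chiyo.
Yoshiko predeceased; the 1/4 allotted to Yoshiko's branch passes to Yoshiko's issue by representation.
Fumio is the sole taker at this level and receives the full 1/4.
Mariko predeceased; the 1/4 allotted to Mariko's branch passes to Mariko's issue by representation.
The 1/4 is divided into 2 equal shares of 1/8 among Reiko, Umeko.
Reiko is living and takes 1/8.
Umeko is living and takes 1/8.
Takeshi is living and takes 1/4.
Chiyo is living and takes 1/4.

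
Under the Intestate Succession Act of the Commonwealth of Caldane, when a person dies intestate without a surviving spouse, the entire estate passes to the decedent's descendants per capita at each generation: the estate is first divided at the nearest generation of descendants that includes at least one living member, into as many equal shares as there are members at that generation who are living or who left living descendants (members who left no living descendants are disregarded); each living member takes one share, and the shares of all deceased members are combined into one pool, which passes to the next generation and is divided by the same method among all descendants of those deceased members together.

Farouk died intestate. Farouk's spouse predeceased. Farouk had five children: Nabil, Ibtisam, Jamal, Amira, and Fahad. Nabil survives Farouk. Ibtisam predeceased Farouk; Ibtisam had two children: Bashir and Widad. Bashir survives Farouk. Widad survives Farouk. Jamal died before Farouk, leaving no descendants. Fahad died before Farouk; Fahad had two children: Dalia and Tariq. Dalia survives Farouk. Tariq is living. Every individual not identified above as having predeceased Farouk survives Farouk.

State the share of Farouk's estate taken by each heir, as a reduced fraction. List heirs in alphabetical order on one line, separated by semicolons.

There is no surviving spouse, so the entire estate passes to Farouk's descendants per capita at each generation.
At generation 1 (Nabil, Ibtisam, Amira, Fahad) there are 4 shares of (1)/4 = 1/4 each.
Living: Nabil and Amira — each takes 1/4.
Deceased: Ibtisam and Fahad. Their combined 1/2 is pooled and carried to generation 2.
At generation 2 (Bashir, Widad, Dalia, Tariq) there are 4 shares of (1/2)/4 = 1/8 each.
Living: Bashir, Widad, Dalia, and Tariq — each takes 1/8.

Amira 1/4; Bashir 1/8; Dalia 1/8; Nabil 1/4; Tariq 1/8; Widad 1/8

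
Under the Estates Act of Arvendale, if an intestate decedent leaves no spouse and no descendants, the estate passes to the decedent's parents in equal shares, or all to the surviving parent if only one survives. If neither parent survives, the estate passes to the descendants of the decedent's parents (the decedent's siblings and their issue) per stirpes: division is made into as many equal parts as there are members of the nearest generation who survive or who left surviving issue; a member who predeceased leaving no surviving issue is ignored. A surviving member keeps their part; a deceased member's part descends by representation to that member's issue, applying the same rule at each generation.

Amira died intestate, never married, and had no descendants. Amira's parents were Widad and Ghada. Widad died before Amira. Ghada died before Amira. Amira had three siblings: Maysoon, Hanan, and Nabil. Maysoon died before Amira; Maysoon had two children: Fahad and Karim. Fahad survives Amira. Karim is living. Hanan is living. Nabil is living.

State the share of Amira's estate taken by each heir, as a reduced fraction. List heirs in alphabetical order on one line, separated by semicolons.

Fahad 1/6; Hanan 1/3; Karim 1/6; Nabil 1/3

Neither parent survives and there are no descendants, so the estate passes to Amira's siblings and their issue per stirpes.
The estate is divided into 3 equal shares of 1/3 among Maysoon, Hanan, Nabil.
Maysoon predeceased; the 1/3 allotted to Maysoon's branch passes to Maysoon's issue by representation.
The 1/3 is divided into 2 equal shares of 1/6 among Fahad, Karim.
Fahad is living and takes 1/6.
Karim is living and takes 1/6.
Hanan is living and takes 1/3.
Nabil is living and takes 1/3.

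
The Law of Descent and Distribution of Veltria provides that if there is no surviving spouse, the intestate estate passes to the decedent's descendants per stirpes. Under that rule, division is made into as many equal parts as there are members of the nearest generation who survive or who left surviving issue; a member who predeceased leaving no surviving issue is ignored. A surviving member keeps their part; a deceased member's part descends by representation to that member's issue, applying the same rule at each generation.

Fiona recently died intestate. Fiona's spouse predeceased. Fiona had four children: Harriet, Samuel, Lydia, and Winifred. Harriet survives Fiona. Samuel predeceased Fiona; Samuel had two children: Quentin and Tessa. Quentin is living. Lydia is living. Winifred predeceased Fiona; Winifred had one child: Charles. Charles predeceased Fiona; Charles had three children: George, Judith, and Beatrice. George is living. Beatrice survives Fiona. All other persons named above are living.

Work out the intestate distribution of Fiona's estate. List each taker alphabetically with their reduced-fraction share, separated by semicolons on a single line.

Beatrice 1/12; George 1/12; Harriet 1/4; Judith 1/12; Lydia 1/4; Quentin 1/8; Tessa 1/8

There is no surviving spouse, so the entire estate passes to Fiona's descendants per stirpes.
The estate is divided into 4 equal shares of 1/4 among Harriet, Samuel, Lydia, Winifred.
Harriet is living and takes 1/4.
Samuel predeceased; the 1/4 allotted to Samuel's branch passes to Samuel's issue by representation.
The 1/4 is divided into 2 equal shares of 1/8 among Quentin, Tessa.
Quentin is living and takes 1/8.
Tessa is living and takes 1/8.
Lydia is living and takes 1/4.
Winifred predeceased; the 1/4 allotted to Winifred's branch passes to Winifred's issue by representation.
Charles's line is the sole branch at this level, so the full 1/4 passes to Charles's issue by representation.
The 1/4 is divided into 3 equal shares of 1/12 among George, Judith, Beatrice.
George is living and takes 1/12.
Judith is living and takes 1/12.
Beatrice is living and takes 1/12.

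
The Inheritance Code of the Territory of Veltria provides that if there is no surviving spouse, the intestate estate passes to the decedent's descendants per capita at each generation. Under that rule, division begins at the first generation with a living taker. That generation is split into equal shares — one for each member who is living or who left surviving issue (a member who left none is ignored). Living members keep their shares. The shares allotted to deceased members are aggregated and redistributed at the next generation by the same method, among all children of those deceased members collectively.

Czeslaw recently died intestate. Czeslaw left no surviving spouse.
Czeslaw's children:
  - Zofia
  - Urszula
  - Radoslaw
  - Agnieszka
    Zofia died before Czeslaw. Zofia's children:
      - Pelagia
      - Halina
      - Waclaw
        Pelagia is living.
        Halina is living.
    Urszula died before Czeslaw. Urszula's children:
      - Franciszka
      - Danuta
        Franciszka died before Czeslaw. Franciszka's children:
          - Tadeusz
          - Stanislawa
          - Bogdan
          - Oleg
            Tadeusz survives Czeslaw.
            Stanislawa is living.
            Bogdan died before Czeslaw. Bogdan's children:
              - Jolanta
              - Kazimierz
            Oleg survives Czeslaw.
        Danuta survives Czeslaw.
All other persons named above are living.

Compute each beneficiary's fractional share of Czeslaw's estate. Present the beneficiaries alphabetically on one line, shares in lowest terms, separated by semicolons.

There is no surviving spouse, so the entire estate passes to Czeslaw's descendants per capita at each generation.
At generation 1 (Zofia, Urszula, Radoslaw, Agnieszka) there are 4 shares of (1)/4 = 1/4 each.
Living: Radoslaw and Agnieszka — each takes 1/4.
Deceased: Zofia and Urszula. Their combined 1/2 is pooled and carried to generation 2.
At generation 2 (Pelagia, Halina, Waclaw, Franciszka, Danuta) there are 5 shares of (1/2)/5 = 1/10 each.
Living: Pelagia, Halina, Waclaw, and Danuta — each takes 1/10.
Deceased: Franciszka. That 1/10 share is carried to generation 3.
At generation 3 (Tadeusz, Stanislawa, Bogdan, Oleg) there are 4 shares of (1/10)/4 = 1/40 each.
Living: Tadeusz, Stanislawa, and Oleg — each takes 1/40.
Deceased: Bogdan. That 1/40 share is carried to generation 4.
At generation 4 (Jolanta, Kazimierz) there are 2 shares of (1/40)/2 = 1/80 each.
Living: Jolanta and Kazimierz — each takes 1/80.

Agnieszka 1/4; Danuta 1/10; Halina 1/10; Jolanta 1/80; Kazimierz 1/80; Oleg 1/40; Pelagia 1/10; Radoslaw 1/4; Stanislawa 1/40; Tadeusz 1/40; Waclaw 1/10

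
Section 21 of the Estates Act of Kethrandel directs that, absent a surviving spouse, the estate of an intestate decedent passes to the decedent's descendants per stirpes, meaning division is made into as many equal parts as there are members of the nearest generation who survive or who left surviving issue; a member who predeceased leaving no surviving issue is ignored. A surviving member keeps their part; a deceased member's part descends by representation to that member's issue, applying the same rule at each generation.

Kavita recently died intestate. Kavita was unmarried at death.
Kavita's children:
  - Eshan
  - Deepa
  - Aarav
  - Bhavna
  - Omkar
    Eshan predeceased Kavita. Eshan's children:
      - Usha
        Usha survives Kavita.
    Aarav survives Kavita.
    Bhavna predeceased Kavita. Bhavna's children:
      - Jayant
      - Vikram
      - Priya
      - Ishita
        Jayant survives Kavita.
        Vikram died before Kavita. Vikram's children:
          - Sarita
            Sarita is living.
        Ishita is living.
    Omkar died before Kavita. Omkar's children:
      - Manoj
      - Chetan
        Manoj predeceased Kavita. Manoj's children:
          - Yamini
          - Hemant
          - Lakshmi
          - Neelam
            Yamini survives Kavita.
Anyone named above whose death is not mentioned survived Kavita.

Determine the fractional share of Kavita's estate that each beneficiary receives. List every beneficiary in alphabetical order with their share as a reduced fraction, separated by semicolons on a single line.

There is no surviving spouse, so the entire estate passes to Kavita's descendants per stirpes.
The estate is divided into 5 equal shares of 1/5 among Eshan, Deepa, Aarav, Bhavna, Omkar.
Eshan predeceased; the 1/5 allotted to Eshan's branch passes to Eshan's issue by representation.
Usha is the sole taker at this level and receives the full 1/5.
Deepa is living and takes 1/5.
Aarav is living and takes 1/5.
Bhavna predeceased; the 1/5 allotted to Bhavna's branch passes to Bhavna's issue by representation.
The 1/5 is divided into 4 equal shares of 1/20 among Jayant, Vikram, Priya, Ishita.
Jayant is living and takes 1/20.
Vikram predeceased; the 1/20 allotted to Vikram's branch passes to Vikram's issue by representation.
Sarita is the sole taker at this level and receives the full 1/20.
Priya is living and takes 1/20.
Ishita is living and takes 1/20.
Omkar predeceased; the 1/5 allotted to Omkar's branch passes to Omkar's issue by representation.
The 1/5 is divided into 2 equal shares of 1/10 among Manoj, Chetan.
Manoj predeceased; the 1/10 allotted to Manoj's branch passes to Manoj's issue by representation.
The 1/10 is divided into 4 equal shares of 1/40 among Yamini, Hemant, Lakshmi, Neelam.
Yamini is living and takes 1/40.
Hemant is living and takes 1/40.
Lakshmi is living and takes 1/40.
Neelam is living and takes 1/40.
Chetan is living and takes 1/10.

Aarav 1/5; Chetan 1/10; Deepa 1/5; Hemant 1/40; Ishita 1/20; Jayant 1/20; Lakshmi 1/40; Neelam 1/40; Priya 1/20; Sarita 1/20; Usha 1/5; Yamini 1/40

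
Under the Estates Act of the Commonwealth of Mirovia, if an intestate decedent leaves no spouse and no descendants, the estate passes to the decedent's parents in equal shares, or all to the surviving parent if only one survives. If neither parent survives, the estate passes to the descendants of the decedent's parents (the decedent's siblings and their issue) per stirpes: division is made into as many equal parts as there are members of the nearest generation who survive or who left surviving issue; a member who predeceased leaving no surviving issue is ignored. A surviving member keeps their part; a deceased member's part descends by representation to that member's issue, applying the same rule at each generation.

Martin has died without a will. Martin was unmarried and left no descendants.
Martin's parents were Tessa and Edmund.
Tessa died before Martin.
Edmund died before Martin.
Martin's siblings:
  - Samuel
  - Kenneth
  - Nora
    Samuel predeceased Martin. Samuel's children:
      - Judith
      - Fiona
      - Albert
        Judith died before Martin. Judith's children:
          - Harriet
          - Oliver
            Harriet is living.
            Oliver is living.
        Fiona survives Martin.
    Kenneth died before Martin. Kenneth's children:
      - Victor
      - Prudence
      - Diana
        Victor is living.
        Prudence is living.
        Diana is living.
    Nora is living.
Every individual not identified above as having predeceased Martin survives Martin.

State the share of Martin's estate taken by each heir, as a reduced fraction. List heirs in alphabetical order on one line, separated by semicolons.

Albert 1/9; Diana 1/9; Fiona 1/9; Harriet 1/18; Nora 1/3; Oliver 1/18; Prudence 1/9; Victor 1/9

Neither parent survives and there are no descendants, so the estate passes to Martin's siblings and their issue per stirpes.
The estate is divided into 3 equal shares of 1/3 among Samuel, Kenneth, Nora.
Samuel predeceased; the 1/3 allotted to Samuel's branch passes to Samuel's issue by representation.
The 1/3 is divided into 3 equal shares of 1/9 among Judith, Fiona, Albert.
Judith predeceased; the 1/9 allotted to Judith's branch passes to Judith's issue by representation.
The 1/9 is divided into 2 equal shares of 1/18 among Harriet, Oliver.
Harriet is living and takes 1/18.
Oliver is living and takes 1/18.
Fiona is living and takes 1/9.
Albert is living and takes 1/9.
Kenneth predeceased; the 1/3 allotted to Kenneth's branch passes to Kenneth's issue by representation.
The 1/3 is divided into 3 equal shares of 1/9 among Victor, Prudence, Diana.
Victor is living and takes 1/9.
Prudence is living and takes 1/9.
Diana is living and takes 1/9.
Nora is living and takes 1/3.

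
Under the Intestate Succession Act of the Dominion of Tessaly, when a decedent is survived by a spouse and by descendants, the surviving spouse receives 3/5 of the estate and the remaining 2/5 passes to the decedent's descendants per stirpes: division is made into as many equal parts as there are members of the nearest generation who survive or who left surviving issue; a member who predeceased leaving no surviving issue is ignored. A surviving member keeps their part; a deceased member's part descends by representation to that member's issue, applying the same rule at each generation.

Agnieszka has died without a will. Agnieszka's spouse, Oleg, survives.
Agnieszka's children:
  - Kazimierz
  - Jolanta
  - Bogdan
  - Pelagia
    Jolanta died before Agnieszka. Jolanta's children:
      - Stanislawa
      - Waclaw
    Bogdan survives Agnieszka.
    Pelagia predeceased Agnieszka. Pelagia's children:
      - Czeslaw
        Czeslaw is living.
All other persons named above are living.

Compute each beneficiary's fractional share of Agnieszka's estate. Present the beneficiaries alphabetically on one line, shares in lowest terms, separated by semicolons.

Oleg, as surviving spouse, takes 3/5.
The remaining 2/5 passes to Agnieszka's descendants per stirpes.
The 2/5 is divided into 4 equal shares of 1/10 among Kazimierz, Jolanta, Bogdan, Pelagia.
Kazimierz is living and takes 1/10.
Jolanta predeceased; the 1/10 allotted to Jolanta's branch passes to Jolanta's issue by representation.
The 1/10 is divided into 2 equal shares of 1/20 among Stanislawa, Waclaw.
Stanislawa is living and takes 1/20.
Waclaw is living and takes 1/20.
Bogdan is living and takes 1/10.
Pelagia predeceased; the 1/10 allotted to Pelagia's branch passes to Pelagia's issue by representation.
Czeslaw is the sole taker at this level and receives the full 1/10.

Bogdan 1/10; Czeslaw 1/10; Kazimierz 1/10; Oleg 3/5; Stanislawa 1/20; Waclaw 1/20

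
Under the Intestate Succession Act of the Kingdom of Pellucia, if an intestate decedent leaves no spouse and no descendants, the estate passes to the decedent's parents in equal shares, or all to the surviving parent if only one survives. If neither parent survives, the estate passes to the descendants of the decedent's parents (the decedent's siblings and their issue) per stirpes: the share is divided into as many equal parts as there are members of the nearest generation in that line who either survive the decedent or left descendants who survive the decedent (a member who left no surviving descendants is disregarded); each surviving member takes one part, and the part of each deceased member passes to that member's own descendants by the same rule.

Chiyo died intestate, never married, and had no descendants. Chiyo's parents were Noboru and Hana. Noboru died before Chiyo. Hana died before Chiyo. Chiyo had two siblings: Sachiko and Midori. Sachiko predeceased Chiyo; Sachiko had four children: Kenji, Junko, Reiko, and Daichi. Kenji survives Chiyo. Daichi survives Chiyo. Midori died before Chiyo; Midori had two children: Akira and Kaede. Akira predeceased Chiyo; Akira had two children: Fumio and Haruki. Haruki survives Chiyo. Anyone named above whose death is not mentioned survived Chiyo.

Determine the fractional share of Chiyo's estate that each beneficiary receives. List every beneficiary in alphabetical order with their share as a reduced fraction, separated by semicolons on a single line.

Neither parent survives and there are no descendants, so the estate passes to Chiyo's siblings and their issue per stirpes.
The estate is divided into 2 equal shares of 1/2 among Sachiko, Midori.
Sachiko predeceased; the 1/2 allotted to Sachiko's branch passes to Sachiko's issue by representation.
The 1/2 is divided into 4 equal shares of 1/8 among Kenji, Junko, Reiko, Daichi.
Kenji is living and takes 1/8.
Junko is living and takes 1/8.
Reiko is living and takes 1/8.
Daichi is living and takes 1/8.
Midori predeceased; the 1/2 allotted to Midori's branch passes to Midori's issue by representation.
The 1/2 is divided into 2 equal shares of 1/4 among Akira, Kaede.
Akira predeceased; the 1/4 allotted to Akira's branch passes to Akira's issue by representation.
The 1/4 is divided into 2 equal shares of 1/8 among Fumio, Haruki.
Fumio is living and takes 1/8.
Haruki is living and takes 1/8.
Kaede is living and takes 1/4.

Daichi 1/8; Fumio 1/8; Haruki 1/8; Junko 1/8; Kaede 1/4; Kenji 1/8; Reiko 1/8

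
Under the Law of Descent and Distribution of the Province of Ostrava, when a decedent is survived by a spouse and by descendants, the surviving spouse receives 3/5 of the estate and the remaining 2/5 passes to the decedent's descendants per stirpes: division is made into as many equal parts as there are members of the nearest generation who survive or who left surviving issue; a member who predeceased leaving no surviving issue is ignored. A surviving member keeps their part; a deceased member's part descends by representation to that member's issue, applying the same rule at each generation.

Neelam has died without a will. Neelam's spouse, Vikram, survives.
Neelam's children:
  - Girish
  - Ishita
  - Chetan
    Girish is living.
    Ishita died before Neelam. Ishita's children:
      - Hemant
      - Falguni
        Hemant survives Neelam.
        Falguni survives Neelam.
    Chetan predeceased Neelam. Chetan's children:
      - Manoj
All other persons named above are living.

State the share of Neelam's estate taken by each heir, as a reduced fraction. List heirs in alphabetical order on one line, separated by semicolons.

Vikram, as surviving spouse, takes 3/5.
The remaining 2/5 passes to Neelam's descendants per stirpes.
The 2/5 is divided into 3 equal shares of 2/15 among Girish, Ishita, Chetan.
Girish is living and takes 2/15.
Ishita predeceased; the 2/15 allotted to Ishita's branch passes to Ishita's issue by representation.
The 2/15 is divided into 2 equal shares of 1/15 among Hemant, Falguni.
Hemant is living and takes 1/15.
Falguni is living and takes 1/15.
Chetan predeceased; the 2/15 allotted to Chetan's branch passes to Chetan's issue by representation.
Manoj is the sole taker at this level and receives the full 2/15.

Falguni 1/15; Girish 2/15; Hemant 1/15; Manoj 2/15; Vikram 3/5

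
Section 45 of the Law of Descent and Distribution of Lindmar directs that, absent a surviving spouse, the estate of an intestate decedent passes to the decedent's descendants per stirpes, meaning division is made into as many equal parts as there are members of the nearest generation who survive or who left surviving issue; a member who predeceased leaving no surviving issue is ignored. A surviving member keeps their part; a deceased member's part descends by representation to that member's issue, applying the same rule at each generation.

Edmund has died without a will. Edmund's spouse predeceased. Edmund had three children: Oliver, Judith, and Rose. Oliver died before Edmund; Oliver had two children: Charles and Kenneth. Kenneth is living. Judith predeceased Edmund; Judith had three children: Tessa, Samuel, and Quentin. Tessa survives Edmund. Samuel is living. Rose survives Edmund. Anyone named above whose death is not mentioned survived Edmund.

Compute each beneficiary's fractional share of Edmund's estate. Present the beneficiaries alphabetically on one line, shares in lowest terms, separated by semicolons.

There is no surviving spouse, so the entire estate passes to Edmund's descendants per stirpes.
The estate is divided into 3 equal shares of 1/3 among Oliver, Judith, Rose.
Oliver predeceased; the 1/3 allotted to Oliver's branch passes to Oliver's issue by representation.
The 1/3 is divided into 2 equal shares of 1/6 among Charles, Kenneth.
Charles is living and takes 1/6.
Kenneth is living and takes 1/6.
Judith predeceased; the 1/3 allotted to Judith's branch passes to Judith's issue by representation.
The 1/3 is divided into 3 equal shares of 1/9 among Tessa, Samuel, Quentin.
Tessa is living and takes 1/9.
Samuel is living and takes 1/9.
Quentin is living and takes 1/9.
Rose is living and takes 1/3.

Charles 1/6; Kenneth 1/6; Quentin 1/9; Rose 1/3; Samuel 1/9; Tessa 1/9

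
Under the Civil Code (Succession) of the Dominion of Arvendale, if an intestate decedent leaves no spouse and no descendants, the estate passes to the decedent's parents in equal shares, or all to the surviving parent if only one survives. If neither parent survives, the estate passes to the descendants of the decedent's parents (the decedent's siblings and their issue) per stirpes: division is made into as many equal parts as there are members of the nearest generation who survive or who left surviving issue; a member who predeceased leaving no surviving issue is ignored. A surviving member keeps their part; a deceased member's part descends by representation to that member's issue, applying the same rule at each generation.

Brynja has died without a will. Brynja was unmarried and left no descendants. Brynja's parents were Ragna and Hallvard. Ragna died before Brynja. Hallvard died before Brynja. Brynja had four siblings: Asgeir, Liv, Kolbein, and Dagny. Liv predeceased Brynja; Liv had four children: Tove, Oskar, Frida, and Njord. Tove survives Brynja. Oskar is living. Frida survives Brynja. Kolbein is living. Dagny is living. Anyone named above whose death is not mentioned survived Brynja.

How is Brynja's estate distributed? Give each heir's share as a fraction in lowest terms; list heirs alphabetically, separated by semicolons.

Neither parent survives and there are no descendants, so the estate passes to Brynja's siblings and their issue per stirpes.
The estate is divided into 4 equal shares of 1/4 among Asgeir, Liv, Kolbein, Dagny.
Asgeir is living and takes 1/4.
Liv predeceased; the 1/4 allotted to Liv's branch passes to Liv's issue by representation.
The 1/4 is divided into 4 equal shares of 1/16 among Tove, Oskar, Frida, Njord.
Tove is living and takes 1/16.
Oskar is living and takes 1/16.
Frida is living and takes 1/16.
Njord is living and takes 1/16.
Kolbein is living and takes 1/4.
Dagny is living and takes 1/4.

Asgeir 1/4; Dagny 1/4; Frida 1/16; Kolbein 1/4; Njord 1/16; Oskar 1/16; Tove 1/16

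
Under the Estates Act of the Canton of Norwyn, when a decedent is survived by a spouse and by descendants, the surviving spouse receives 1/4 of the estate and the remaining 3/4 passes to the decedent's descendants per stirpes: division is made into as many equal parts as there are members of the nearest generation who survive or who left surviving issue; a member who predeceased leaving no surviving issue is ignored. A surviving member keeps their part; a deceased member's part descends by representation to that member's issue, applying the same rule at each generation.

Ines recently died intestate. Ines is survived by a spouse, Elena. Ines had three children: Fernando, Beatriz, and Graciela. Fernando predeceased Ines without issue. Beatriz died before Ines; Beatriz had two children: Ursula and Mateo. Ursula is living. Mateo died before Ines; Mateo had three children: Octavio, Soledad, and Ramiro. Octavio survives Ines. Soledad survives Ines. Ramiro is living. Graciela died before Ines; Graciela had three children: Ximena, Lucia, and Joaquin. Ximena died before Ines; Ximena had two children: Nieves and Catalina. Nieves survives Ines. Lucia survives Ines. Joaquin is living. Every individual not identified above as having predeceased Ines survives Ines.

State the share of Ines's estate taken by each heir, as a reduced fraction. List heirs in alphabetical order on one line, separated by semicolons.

Elena, as surviving spouse, takes 1/4.
The remaining 3/4 passes to Ines's descendants per stirpes.
Fernando left no surviving issue, so that branch lapses and is disregarded.
The 3/4 is divided into 2 equal shares of 3/8 among Beatriz, Graciela.
Beatriz predeceased; the 3/8 allotted to Beatriz's branch passes to Beatriz's issue by representation.
The 3/8 is divided into 2 equal shares of 3/16 among Ursula, Mateo.
Ursula is living and takes 3/16.
Mateo predeceased; the 3/16 allotted to Mateo's branch passes to Mateo's issue by representation.
The 3/16 is divided into 3 equal shares of 1/16 among Octavio, Soledad, Ramiro.
Octavio is living and takes 1/16.
Soledad is living and takes 1/16.
Ramiro is living and takes 1/16.
Graciela predeceased; the 3/8 allotted to Graciela's branch passes to Graciela's issue by representation.
The 3/8 is divided into 3 equal shares of 1/8 among Ximena, Lucia, Joaquin.
Ximena predeceased; the 1/8 allotted to Ximena's branch passes to Ximena's issue by representation.
The 1/8 is divided into 2 equal shares of 1/16 among Nieves, Catalina.
Nieves is living and takes 1/16.
Catalina is living and takes 1/16.
Lucia is living and takes 1/8.
Joaquin is living and takes 1/8.

Catalina 1/16; Elena 1/4; Joaquin 1/8; Lucia 1/8; Nieves 1/16; Octavio 1/16; Ramiro 1/16; Soledad 1/16; Ursula 3/16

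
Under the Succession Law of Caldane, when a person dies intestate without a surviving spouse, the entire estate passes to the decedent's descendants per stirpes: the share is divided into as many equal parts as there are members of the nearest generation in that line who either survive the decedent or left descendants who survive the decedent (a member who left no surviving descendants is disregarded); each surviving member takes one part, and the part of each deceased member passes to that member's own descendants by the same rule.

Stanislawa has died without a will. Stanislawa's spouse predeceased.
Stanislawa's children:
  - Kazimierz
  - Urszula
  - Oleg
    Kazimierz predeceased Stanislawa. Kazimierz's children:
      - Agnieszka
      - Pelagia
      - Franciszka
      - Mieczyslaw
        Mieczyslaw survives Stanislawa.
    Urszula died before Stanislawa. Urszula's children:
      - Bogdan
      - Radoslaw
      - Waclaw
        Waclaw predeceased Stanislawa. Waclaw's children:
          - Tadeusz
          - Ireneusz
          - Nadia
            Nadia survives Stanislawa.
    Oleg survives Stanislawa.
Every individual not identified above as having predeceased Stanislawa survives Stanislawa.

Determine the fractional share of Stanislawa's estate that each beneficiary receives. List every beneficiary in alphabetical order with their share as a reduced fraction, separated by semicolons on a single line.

There is no surviving spouse, so the entire estate passes to Stanislawa's descendants per stirpes.
The estate is divided into 3 equal shares of 1/3 among Kazimierz, Urszula, Oleg.
Kazimierz predeceased; the 1/3 allotted to Kazimierz's branch passes to Kazimierz's issue by representation.
The 1/3 is divided into 4 equal shares of 1/12 among Agnieszka, Pelagia, Franciszka, Mieczyslaw.
Agnieszka is living and takes 1/12.
Pelagia is living and takes 1/12.
Franciszka is living and takes 1/12.
Mieczyslaw is living and takes 1/12.
Urszula predeceased; the 1/3 allotted to Urszula's branch passes to Urszula's issue by representation.
The 1/3 is divided into 3 equal shares of 1/9 among Bogdan, Radoslaw, Waclaw.
Bogdan is living and takes 1/9.
Radoslaw is living and takes 1/9.
Waclaw predeceased; the 1/9 allotted to Waclaw's branch passes to Waclaw's issue by representation.
The 1/9 is divided into 3 equal shares of 1/27 among Tadeusz, Ireneusz, Nadia.
Tadeusz is living and takes 1/27.
Ireneusz is living and takes 1/27.
Nadia is living and takes 1/27.
Oleg is living and takes 1/3.

Agnieszka 1/12; Bogdan 1/9; Franciszka 1/12; Ireneusz 1/27; Mieczyslaw 1/12; Nadia 1/27; Oleg 1/3; Pelagia 1/12; Radoslaw 1/9; Tadeusz 1/27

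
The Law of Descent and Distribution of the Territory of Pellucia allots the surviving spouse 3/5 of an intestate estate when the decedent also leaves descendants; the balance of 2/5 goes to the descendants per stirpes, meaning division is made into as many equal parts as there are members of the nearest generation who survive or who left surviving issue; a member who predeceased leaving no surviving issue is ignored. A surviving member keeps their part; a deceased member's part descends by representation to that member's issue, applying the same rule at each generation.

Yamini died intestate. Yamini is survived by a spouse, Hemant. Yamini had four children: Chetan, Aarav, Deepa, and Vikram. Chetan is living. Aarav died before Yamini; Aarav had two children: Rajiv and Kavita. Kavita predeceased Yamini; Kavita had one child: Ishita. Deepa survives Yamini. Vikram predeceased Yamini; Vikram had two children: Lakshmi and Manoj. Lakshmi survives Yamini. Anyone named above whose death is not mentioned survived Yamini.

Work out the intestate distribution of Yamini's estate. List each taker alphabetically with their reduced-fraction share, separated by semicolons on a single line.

Chetan 1/10; Deepa 1/10; Hemant 3/5; Ishita 1/20; Lakshmi 1/20; Manoj 1/20; Rajiv 1/20

Hemant, as surviving spouse, takes 3/5.
The remaining 2/5 passes to Yamini's descendants per stirpes.
The 2/5 is divided into 4 equal shares of 1/10 among Chetan, Aarav, Deepa, Vikram.
Chetan is living and takes 1/10.
Aarav predeceased; the 1/10 allotted to Aarav's branch passes to Aarav's issue by representation.
The 1/10 is divided into 2 equal shares of 1/20 among Rajiv, Kavita.
Rajiv is living and takes 1/20.
Kavita predeceased; the 1/20 allotted to Kavita's branch passes to Kavita's issue by representation.
Ishita is the sole taker at this level and receives the full 1/20.
Deepa is living and takes 1/10.
Vikram predeceased; the 1/10 allotted to Vikram's branch passes to Vikram's issue by representation.
The 1/10 is divided into 2 equal shares of 1/20 among Lakshmi, Manoj.
Lakshmi is living and takes 1/20.
Manoj is living and takes 1/20.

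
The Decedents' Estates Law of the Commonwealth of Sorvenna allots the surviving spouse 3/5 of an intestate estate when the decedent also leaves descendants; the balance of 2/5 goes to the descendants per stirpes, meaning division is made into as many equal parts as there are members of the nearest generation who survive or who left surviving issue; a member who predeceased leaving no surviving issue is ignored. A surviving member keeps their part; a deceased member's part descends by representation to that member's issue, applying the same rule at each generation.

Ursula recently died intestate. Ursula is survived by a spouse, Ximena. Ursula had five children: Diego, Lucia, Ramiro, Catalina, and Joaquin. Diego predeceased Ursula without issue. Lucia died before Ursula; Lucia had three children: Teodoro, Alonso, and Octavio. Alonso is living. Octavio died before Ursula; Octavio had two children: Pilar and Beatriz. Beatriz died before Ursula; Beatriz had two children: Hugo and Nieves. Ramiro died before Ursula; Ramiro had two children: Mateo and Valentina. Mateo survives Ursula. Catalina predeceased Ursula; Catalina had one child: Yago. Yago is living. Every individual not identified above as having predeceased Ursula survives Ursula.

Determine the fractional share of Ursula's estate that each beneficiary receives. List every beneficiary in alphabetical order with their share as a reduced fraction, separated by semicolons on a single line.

Alonso 1/30; Hugo 1/120; Joaquin 1/10; Mateo 1/20; Nieves 1/120; Pilar 1/60; Teodoro 1/30; Valentina 1/20; Ximena 3/5; Yago 1/10

Ximena, as surviving spouse, takes 3/5.
The remaining 2/5 passes to Ursula's descendants per stirpes.
Diego left no surviving issue, so that branch lapses and is disregarded.
The 2/5 is divided into 4 equal shares of 1/10 among Lucia, Ramiro, Catalina, Joaquin.
Lucia predeceased; the 1/10 allotted to Lucia's branch passes to Lucia's issue by representation.
The 1/10 is divided into 3 equal shares of 1/30 among Teodoro, Alonso, Octavio.
Teodoro is living and takes 1/30.
Alonso is living and takes 1/30.
Octavio predeceased; the 1/30 allotted to Octavio's branch passes to Octavio's issue by representation.
The 1/30 is divided into 2 equal shares of 1/60 among Pilar, Beatriz.
Pilar is living and takes 1/60.
Beatriz predeceased; the 1/60 allotted to Beatriz's branch passes to Beatriz's issue by representation.
The 1/60 is divided into 2 equal shares of 1/120 among Hugo, Nieves.
Hugo is living and takes 1/120.
Nieves is living and takes 1/120.
Ramiro predeceased; the 1/10 allotted to Ramiro's branch passes to Ramiro's issue by representation.
The 1/10 is divided into 2 equal shares of 1/20 among Mateo, Valentina.
Mateo is living and takes 1/20.
Valentina is living and takes 1/20.
Catalina predeceased; the 1/10 allotted to Catalina's branch passes to Catalina's issue by representation.
Yago is the sole taker at this level and receives the full 1/10.
Joaquin is living and takes 1/10.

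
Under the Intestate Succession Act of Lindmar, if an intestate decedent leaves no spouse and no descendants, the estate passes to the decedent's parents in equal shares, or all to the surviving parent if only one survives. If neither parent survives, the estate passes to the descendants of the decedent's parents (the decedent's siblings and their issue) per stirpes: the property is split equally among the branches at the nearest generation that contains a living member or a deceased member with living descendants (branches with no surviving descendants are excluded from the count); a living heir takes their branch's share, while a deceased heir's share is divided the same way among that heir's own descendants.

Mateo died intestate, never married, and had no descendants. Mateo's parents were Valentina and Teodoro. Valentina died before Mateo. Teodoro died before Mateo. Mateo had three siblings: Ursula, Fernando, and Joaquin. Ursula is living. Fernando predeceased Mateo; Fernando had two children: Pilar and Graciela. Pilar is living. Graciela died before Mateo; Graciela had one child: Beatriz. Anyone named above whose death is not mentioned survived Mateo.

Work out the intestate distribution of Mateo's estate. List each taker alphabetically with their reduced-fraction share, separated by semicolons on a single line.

Neither parent survives and there are no descendants, so the estate passes to Mateo's siblings and their issue per stirpes.
The estate is divided into 3 equal shares of 1/3 among Ursula, Fernando, Joaquin.
Ursula is living and takes 1/3.
Fernando predeceased; the 1/3 allotted to Fernando's branch passes to Fernando's issue by representation.
The 1/3 is divided into 2 equal shares of 1/6 among Pilar, Graciela.
Pilar is living and takes 1/6.
Graciela predeceased; the 1/6 allotted to Graciela's branch passes to Graciela's issue by representation.
Beatriz is the sole taker at this level and receives the full 1/6.
Joaquin is living and takes 1/3.

Beatriz 1/6; Joaquin 1/3; Pilar 1/6; Ursula 1/3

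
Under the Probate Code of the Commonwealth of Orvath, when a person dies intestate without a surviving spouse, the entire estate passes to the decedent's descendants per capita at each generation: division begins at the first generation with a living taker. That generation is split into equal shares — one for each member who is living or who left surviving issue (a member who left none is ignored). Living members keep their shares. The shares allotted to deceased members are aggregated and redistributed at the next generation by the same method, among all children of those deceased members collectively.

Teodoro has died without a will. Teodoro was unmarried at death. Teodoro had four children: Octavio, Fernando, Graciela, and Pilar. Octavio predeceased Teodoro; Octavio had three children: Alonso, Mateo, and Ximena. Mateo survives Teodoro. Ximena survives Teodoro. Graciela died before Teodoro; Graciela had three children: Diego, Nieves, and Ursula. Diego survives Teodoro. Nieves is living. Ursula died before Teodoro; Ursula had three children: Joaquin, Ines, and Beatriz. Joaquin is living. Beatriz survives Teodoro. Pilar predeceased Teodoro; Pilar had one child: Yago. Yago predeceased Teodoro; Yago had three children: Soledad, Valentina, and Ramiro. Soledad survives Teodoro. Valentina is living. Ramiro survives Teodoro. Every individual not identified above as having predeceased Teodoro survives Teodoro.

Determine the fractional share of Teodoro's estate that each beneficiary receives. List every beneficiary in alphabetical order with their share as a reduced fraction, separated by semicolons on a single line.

Alonso 3/28; Beatriz 1/28; Diego 3/28; Fernando 1/4; Ines 1/28; Joaquin 1/28; Mateo 3/28; Nieves 3/28; Ramiro 1/28; Soledad 1/28; Valentina 1/28; Ximena 3/28

There is no surviving spouse, so the entire estate passes to Teodoro's descendants per capita at each generation.
At generation 1 (Octavio, Fernando, Graciela, Pilar) there are 4 shares of (1)/4 = 1/4 each.
Living: Fernando — each takes 1/4.
Deceased: Octavio, Graciela, and Pilar. Their combined 3/4 is pooled and carried to generation 2.
At generation 2 (Alonso, Mateo, Ximena, Diego, Nieves, Ursula, Yago) there are 7 shares of (3/4)/7 = 3/28 each.
Living: Alonso, Mateo, Ximena, Diego, and Nieves — each takes 3/28.
Deceased: Ursula and Yago. Their combined 3/14 is pooled and carried to generation 3.
At generation 3 (Joaquin, Ines, Beatriz, Soledad, Valentina, Ramiro) there are 6 shares of (3/14)/6 = 1/28 each.
Living: Joaquin, Ines, Beatriz, Soledad, Valentina, and Ramiro — each takes 1/28.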